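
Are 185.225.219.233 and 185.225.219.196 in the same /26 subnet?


Mask: 255.255.255.192
185.225.219.233 AND mask = 185.225.219.192
185.225.219.196 AND mask = 185.225.219.192
Yes, same subnet (185.225.219.192)


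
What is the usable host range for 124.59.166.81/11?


Network: 124.32.0.0
Broadcast: 124.63.255.255
First usable = network + 1
Last usable = broadcast - 1
Range: 124.32.0.1 to 124.63.255.254


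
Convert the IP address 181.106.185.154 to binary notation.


181 = 10110101
106 = 01101010
185 = 10111001
154 = 10011010
Binary: 10110101.01101010.10111001.10011010


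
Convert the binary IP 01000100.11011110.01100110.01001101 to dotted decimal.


01000100 = 68
11011110 = 222
01100110 = 102
01001101 = 77
IP: 68.222.102.77


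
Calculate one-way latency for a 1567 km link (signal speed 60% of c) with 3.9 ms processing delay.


Speed = 0.6 * 3e5 km/s = 180000 km/s
Propagation delay = 1567 / 180000 = 0.0087 s = 8.7056 ms
Processing delay = 3.9 ms
Total one-way latency = 12.6056 ms


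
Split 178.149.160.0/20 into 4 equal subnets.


New prefix = 20 + 2 = 22
Each subnet has 1024 addresses
  178.149.160.0/22
  178.149.164.0/22
  178.149.168.0/22
  178.149.172.0/22
Subnets: 178.149.160.0/22, 178.149.164.0/22, 178.149.168.0/22, 178.149.172.0/22


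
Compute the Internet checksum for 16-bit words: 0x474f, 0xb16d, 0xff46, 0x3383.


Sum all words (with carry folding):
+ 0x474f = 0x474f
+ 0xb16d = 0xf8bc
+ 0xff46 = 0xf803
+ 0x3383 = 0x2b87
One's complement: ~0x2b87
Checksum = 0xd478


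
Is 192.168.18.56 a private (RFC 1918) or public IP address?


RFC 1918 private ranges:
  10.0.0.0/8 (10.0.0.0 - 10.255.255.255)
  172.16.0.0/12 (172.16.0.0 - 172.31.255.255)
  192.168.0.0/16 (192.168.0.0 - 192.168.255.255)
Private (in 192.168.0.0/16)


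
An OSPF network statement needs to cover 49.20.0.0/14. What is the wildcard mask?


Subnet mask: 255.252.0.0
Wildcard = 255.255.255.255 - subnet mask
255 - 255 = 0
255 - 252 = 3
255 - 0 = 255
255 - 0 = 255
Wildcard: 0.3.255.255


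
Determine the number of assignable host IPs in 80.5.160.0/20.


Host bits = 32 - 20 = 12
Total addresses = 2^12 = 4096
Usable = total - 2 (network and broadcast)
Usable hosts: 4094


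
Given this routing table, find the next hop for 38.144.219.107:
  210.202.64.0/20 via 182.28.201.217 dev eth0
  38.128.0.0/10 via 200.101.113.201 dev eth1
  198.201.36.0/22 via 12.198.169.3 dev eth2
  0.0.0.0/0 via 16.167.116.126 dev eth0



Longest prefix match for 38.144.219.107:
  /20 210.202.64.0: no
  /10 38.128.0.0: MATCH
  /22 198.201.36.0: no
  /0 0.0.0.0: MATCH
Selected: next-hop 200.101.113.201 via eth1 (matched /10)


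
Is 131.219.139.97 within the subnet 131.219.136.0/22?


Subnet network: 131.219.136.0
Test IP AND mask: 131.219.136.0
Yes, 131.219.139.97 is in 131.219.136.0/22


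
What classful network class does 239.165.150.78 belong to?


First octet: 239
Binary: 11101111
1110xxxx -> Class D (224-239)
Class D (multicast), default mask N/A


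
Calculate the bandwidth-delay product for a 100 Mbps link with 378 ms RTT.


BDP = bandwidth * RTT
= 100 Mbps * 378 ms
= 100 * 1e6 * 378 / 1000 bits
= 37800000 bits
= 4725000 bytes
= 4614.2578 KB
BDP = 37800000 bits (4725000 bytes)


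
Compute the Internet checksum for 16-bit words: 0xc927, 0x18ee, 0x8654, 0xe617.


Sum all words (with carry folding):
+ 0xc927 = 0xc927
+ 0x18ee = 0xe215
+ 0x8654 = 0x686a
+ 0xe617 = 0x4e82
One's complement: ~0x4e82
Checksum = 0xb17d


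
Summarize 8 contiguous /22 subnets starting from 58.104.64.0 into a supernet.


Original prefix: /22
Number of subnets: 8 = 2^3
New prefix = 22 - 3 = 19
Supernet: 58.104.64.0/19


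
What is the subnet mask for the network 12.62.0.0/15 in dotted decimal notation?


/15 means 15 network bits, 17 host bits
Binary: 11111111111111100000000000000000
Mask: 255.254.0.0


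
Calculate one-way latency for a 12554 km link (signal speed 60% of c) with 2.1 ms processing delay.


Speed = 0.6 * 3e5 km/s = 180000 km/s
Propagation delay = 12554 / 180000 = 0.0697 s = 69.7444 ms
Processing delay = 2.1 ms
Total one-way latency = 71.8444 ms


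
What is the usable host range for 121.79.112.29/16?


Network: 121.79.0.0
Broadcast: 121.79.255.255
First usable = network + 1
Last usable = broadcast - 1
Range: 121.79.0.1 to 121.79.255.254


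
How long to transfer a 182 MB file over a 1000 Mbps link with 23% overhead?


Effective throughput = 1000 * (1 - 23/100) = 770 Mbps
File size in Mb = 182 * 8 = 1456 Mb
Time = 1456 / 770
Time = 1.8909 seconds


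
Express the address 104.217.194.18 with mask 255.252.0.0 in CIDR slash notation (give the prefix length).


Binary: 11111111.11111100.00000000.00000000
Count leading 1s
Prefix: /14


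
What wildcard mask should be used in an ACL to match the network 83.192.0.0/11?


Subnet mask: 255.224.0.0
Wildcard = 255.255.255.255 - subnet mask
255 - 255 = 0
255 - 224 = 31
255 - 0 = 255
255 - 0 = 255
Wildcard: 0.31.255.255


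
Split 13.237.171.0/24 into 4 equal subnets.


New prefix = 24 + 2 = 26
Each subnet has 64 addresses
  13.237.171.0/26
  13.237.171.64/26
  13.237.171.128/26
  13.237.171.192/26
Subnets: 13.237.171.0/26, 13.237.171.64/26, 13.237.171.128/26, 13.237.171.192/26


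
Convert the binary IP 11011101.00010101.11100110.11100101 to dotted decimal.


11011101 = 221
00010101 = 21
11100110 = 230
11100101 = 229
IP: 221.21.230.229


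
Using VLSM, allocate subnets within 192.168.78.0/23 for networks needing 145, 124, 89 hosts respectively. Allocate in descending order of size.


145 hosts -> /24 (254 usable): 192.168.78.0/24
124 hosts -> /25 (126 usable): 192.168.79.0/25
89 hosts -> /25 (126 usable): 192.168.79.128/25
Allocation: 192.168.78.0/24 (145 hosts, 254 usable); 192.168.79.0/25 (124 hosts, 126 usable); 192.168.79.128/25 (89 hosts, 126 usable)


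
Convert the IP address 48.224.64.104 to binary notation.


48 = 00110000
224 = 11100000
64 = 01000000
104 = 01101000
Binary: 00110000.11100000.01000000.01101000


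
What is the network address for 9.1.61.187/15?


IP:   00001001.00000001.00111101.10111011
Mask: 11111111.11111110.00000000.00000000
AND operation:
Net:  00001001.00000000.00000000.00000000
Network: 9.0.0.0/15


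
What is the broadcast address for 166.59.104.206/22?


Network: 166.59.104.0/22
Host bits = 10
Set all host bits to 1:
Broadcast: 166.59.107.255


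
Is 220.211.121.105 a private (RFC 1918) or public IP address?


RFC 1918 private ranges:
  10.0.0.0/8 (10.0.0.0 - 10.255.255.255)
  172.16.0.0/12 (172.16.0.0 - 172.31.255.255)
  192.168.0.0/16 (192.168.0.0 - 192.168.255.255)
Public (not in any RFC 1918 range)


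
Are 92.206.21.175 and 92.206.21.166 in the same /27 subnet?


Mask: 255.255.255.224
92.206.21.175 AND mask = 92.206.21.160
92.206.21.166 AND mask = 92.206.21.160
Yes, same subnet (92.206.21.160)


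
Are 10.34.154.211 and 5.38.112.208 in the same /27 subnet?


Mask: 255.255.255.224
10.34.154.211 AND mask = 10.34.154.192
5.38.112.208 AND mask = 5.38.112.192
No, different subnets (10.34.154.192 vs 5.38.112.192)


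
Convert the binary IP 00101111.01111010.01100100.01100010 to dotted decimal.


00101111 = 47
01111010 = 122
01100100 = 100
01100010 = 98
IP: 47.122.100.98


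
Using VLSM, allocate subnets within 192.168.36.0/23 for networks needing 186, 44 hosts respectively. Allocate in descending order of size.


186 hosts -> /24 (254 usable): 192.168.36.0/24
44 hosts -> /26 (62 usable): 192.168.37.0/26
Allocation: 192.168.36.0/24 (186 hosts, 254 usable); 192.168.37.0/26 (44 hosts, 62 usable)


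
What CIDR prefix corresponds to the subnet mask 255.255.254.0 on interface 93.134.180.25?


Binary: 11111111.11111111.11111110.00000000
Count leading 1s
Prefix: /23


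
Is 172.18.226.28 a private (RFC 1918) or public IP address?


RFC 1918 private ranges:
  10.0.0.0/8 (10.0.0.0 - 10.255.255.255)
  172.16.0.0/12 (172.16.0.0 - 172.31.255.255)
  192.168.0.0/16 (192.168.0.0 - 192.168.255.255)
Private (in 172.16.0.0/12)


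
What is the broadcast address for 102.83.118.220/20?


Network: 102.83.112.0/20
Host bits = 12
Set all host bits to 1:
Broadcast: 102.83.127.255


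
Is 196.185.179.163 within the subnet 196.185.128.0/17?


Subnet network: 196.185.128.0
Test IP AND mask: 196.185.128.0
Yes, 196.185.179.163 is in 196.185.128.0/17


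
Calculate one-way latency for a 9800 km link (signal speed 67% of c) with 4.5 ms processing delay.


Speed = 0.67 * 3e5 km/s = 201000 km/s
Propagation delay = 9800 / 201000 = 0.0488 s = 48.7562 ms
Processing delay = 4.5 ms
Total one-way latency = 53.2562 ms


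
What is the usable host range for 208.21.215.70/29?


Network: 208.21.215.64
Broadcast: 208.21.215.71
First usable = network + 1
Last usable = broadcast - 1
Range: 208.21.215.65 to 208.21.215.70


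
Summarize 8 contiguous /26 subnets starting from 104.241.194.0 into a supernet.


Original prefix: /26
Number of subnets: 8 = 2^3
New prefix = 26 - 3 = 23
Supernet: 104.241.194.0/23


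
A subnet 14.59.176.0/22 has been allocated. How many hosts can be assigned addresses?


Host bits = 32 - 22 = 10
Total addresses = 2^10 = 1024
Usable = total - 2 (network and broadcast)
Usable hosts: 1022


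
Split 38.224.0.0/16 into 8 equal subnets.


New prefix = 16 + 3 = 19
Each subnet has 8192 addresses
  38.224.0.0/19
  38.224.32.0/19
  38.224.64.0/19
  38.224.96.0/19
  38.224.128.0/19
  38.224.160.0/19
  38.224.192.0/19
  38.224.224.0/19
Subnets: 38.224.0.0/19, 38.224.32.0/19, 38.224.64.0/19, 38.224.96.0/19, 38.224.128.0/19, 38.224.160.0/19, 38.224.192.0/19, 38.224.224.0/19


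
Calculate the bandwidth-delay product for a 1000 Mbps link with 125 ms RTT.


BDP = bandwidth * RTT
= 1000 Mbps * 125 ms
= 1000 * 1e6 * 125 / 1000 bits
= 125000000 bits
= 15625000 bytes
= 15258.7891 KB
BDP = 125000000 bits (15625000 bytes)


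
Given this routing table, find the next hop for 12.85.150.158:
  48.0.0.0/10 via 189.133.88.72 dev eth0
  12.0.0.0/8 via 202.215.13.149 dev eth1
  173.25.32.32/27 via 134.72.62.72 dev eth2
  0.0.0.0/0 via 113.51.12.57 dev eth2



Longest prefix match for 12.85.150.158:
  /10 48.0.0.0: no
  /8 12.0.0.0: MATCH
  /27 173.25.32.32: no
  /0 0.0.0.0: MATCH
Selected: next-hop 202.215.13.149 via eth1 (matched /8)


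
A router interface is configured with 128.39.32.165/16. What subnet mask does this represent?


/16 means 16 network bits, 16 host bits
Binary: 11111111111111110000000000000000
Mask: 255.255.0.0


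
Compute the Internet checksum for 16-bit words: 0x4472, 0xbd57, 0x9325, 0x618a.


Sum all words (with carry folding):
+ 0x4472 = 0x4472
+ 0xbd57 = 0x01ca
+ 0x9325 = 0x94ef
+ 0x618a = 0xf679
One's complement: ~0xf679
Checksum = 0x0986


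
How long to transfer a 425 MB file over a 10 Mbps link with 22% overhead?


Effective throughput = 10 * (1 - 22/100) = 7.8 Mbps
File size in Mb = 425 * 8 = 3400 Mb
Time = 3400 / 7.8
Time = 435.8974 seconds


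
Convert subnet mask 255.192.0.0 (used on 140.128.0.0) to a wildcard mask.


Subnet mask: 255.192.0.0
Wildcard = 255.255.255.255 - subnet mask
255 - 255 = 0
255 - 192 = 63
255 - 0 = 255
255 - 0 = 255
Wildcard: 0.63.255.255


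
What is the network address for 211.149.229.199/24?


IP:   11010011.10010101.11100101.11000111
Mask: 11111111.11111111.11111111.00000000
AND operation:
Net:  11010011.10010101.11100101.00000000
Network: 211.149.229.0/24


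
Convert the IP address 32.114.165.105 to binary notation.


32 = 00100000
114 = 01110010
165 = 10100101
105 = 01101001
Binary: 00100000.01110010.10100101.01101001


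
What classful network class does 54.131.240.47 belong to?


First octet: 54
Binary: 00110110
0xxxxxxx -> Class A (1-126)
Class A, default mask 255.0.0.0 (/8)


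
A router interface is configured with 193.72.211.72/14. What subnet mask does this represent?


/14 means 14 network bits, 18 host bits
Binary: 11111111111111000000000000000000
Mask: 255.252.0.0


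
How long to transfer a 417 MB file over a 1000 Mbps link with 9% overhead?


Effective throughput = 1000 * (1 - 9/100) = 910 Mbps
File size in Mb = 417 * 8 = 3336 Mb
Time = 3336 / 910
Time = 3.6659 seconds


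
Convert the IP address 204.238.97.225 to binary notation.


204 = 11001100
238 = 11101110
97 = 01100001
225 = 11100001
Binary: 11001100.11101110.01100001.11100001


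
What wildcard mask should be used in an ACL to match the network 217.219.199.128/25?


Subnet mask: 255.255.255.128
Wildcard = 255.255.255.255 - subnet mask
255 - 255 = 0
255 - 255 = 0
255 - 255 = 0
255 - 128 = 127
Wildcard: 0.0.0.127


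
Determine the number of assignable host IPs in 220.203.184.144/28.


Host bits = 32 - 28 = 4
Total addresses = 2^4 = 16
Usable = total - 2 (network and broadcast)
Usable hosts: 14


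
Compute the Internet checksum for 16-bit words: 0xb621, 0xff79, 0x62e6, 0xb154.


Sum all words (with carry folding):
+ 0xb621 = 0xb621
+ 0xff79 = 0xb59b
+ 0x62e6 = 0x1882
+ 0xb154 = 0xc9d6
One's complement: ~0xc9d6
Checksum = 0x3629


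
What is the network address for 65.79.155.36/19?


IP:   01000001.01001111.10011011.00100100
Mask: 11111111.11111111.11100000.00000000
AND operation:
Net:  01000001.01001111.10000000.00000000
Network: 65.79.128.0/19


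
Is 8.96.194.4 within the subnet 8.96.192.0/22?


Subnet network: 8.96.192.0
Test IP AND mask: 8.96.192.0
Yes, 8.96.194.4 is in 8.96.192.0/22


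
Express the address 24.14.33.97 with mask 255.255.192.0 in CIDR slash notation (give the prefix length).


Binary: 11111111.11111111.11000000.00000000
Count leading 1s
Prefix: /18


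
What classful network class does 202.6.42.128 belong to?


First octet: 202
Binary: 11001010
110xxxxx -> Class C (192-223)
Class C, default mask 255.255.255.0 (/24)


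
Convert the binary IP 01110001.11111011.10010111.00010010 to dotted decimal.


01110001 = 113
11111011 = 251
10010111 = 151
00010010 = 18
IP: 113.251.151.18


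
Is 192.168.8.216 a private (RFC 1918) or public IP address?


RFC 1918 private ranges:
  10.0.0.0/8 (10.0.0.0 - 10.255.255.255)
  172.16.0.0/12 (172.16.0.0 - 172.31.255.255)
  192.168.0.0/16 (192.168.0.0 - 192.168.255.255)
Private (in 192.168.0.0/16)


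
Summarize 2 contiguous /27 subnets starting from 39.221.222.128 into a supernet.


Original prefix: /27
Number of subnets: 2 = 2^1
New prefix = 27 - 1 = 26
Supernet: 39.221.222.128/26


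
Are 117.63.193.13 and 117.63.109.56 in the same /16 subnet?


Mask: 255.255.0.0
117.63.193.13 AND mask = 117.63.0.0
117.63.109.56 AND mask = 117.63.0.0
Yes, same subnet (117.63.0.0)


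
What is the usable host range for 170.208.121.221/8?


Network: 170.0.0.0
Broadcast: 170.255.255.255
First usable = network + 1
Last usable = broadcast - 1
Range: 170.0.0.1 to 170.255.255.254


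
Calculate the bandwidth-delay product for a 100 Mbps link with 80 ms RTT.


BDP = bandwidth * RTT
= 100 Mbps * 80 ms
= 100 * 1e6 * 80 / 1000 bits
= 8000000 bits
= 1000000 bytes
= 976.5625 KB
BDP = 8000000 bits (1000000 bytes)


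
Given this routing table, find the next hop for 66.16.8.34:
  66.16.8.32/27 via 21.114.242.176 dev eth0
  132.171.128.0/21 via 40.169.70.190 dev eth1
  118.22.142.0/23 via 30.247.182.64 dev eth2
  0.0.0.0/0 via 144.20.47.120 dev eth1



Longest prefix match for 66.16.8.34:
  /27 66.16.8.32: MATCH
  /21 132.171.128.0: no
  /23 118.22.142.0: no
  /0 0.0.0.0: MATCH
Selected: next-hop 21.114.242.176 via eth0 (matched /27)


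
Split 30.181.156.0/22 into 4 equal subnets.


New prefix = 22 + 2 = 24
Each subnet has 256 addresses
  30.181.156.0/24
  30.181.157.0/24
  30.181.158.0/24
  30.181.159.0/24
Subnets: 30.181.156.0/24, 30.181.157.0/24, 30.181.158.0/24, 30.181.159.0/24


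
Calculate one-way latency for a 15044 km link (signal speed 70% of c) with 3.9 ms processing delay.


Speed = 0.7 * 3e5 km/s = 210000 km/s
Propagation delay = 15044 / 210000 = 0.0716 s = 71.6381 ms
Processing delay = 3.9 ms
Total one-way latency = 75.5381 ms


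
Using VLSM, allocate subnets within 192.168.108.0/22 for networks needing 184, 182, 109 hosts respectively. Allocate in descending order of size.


184 hosts -> /24 (254 usable): 192.168.108.0/24
182 hosts -> /24 (254 usable): 192.168.109.0/24
109 hosts -> /25 (126 usable): 192.168.110.0/25
Allocation: 192.168.108.0/24 (184 hosts, 254 usable); 192.168.109.0/24 (182 hosts, 254 usable); 192.168.110.0/25 (109 hosts, 126 usable)


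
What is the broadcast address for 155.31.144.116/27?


Network: 155.31.144.96/27
Host bits = 5
Set all host bits to 1:
Broadcast: 155.31.144.127


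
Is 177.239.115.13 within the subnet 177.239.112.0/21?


Subnet network: 177.239.112.0
Test IP AND mask: 177.239.112.0
Yes, 177.239.115.13 is in 177.239.112.0/21


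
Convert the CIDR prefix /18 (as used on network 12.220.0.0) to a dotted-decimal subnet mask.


/18 means 18 network bits, 14 host bits
Binary: 11111111111111111100000000000000
Mask: 255.255.192.0


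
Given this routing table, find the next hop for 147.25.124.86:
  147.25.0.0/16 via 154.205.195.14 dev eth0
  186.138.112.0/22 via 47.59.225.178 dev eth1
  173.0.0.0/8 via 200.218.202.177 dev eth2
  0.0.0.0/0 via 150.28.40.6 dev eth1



Longest prefix match for 147.25.124.86:
  /16 147.25.0.0: MATCH
  /22 186.138.112.0: no
  /8 173.0.0.0: no
  /0 0.0.0.0: MATCH
Selected: next-hop 154.205.195.14 via eth0 (matched /16)


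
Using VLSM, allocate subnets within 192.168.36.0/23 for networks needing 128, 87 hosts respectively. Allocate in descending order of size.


128 hosts -> /24 (254 usable): 192.168.36.0/24
87 hosts -> /25 (126 usable): 192.168.37.0/25
Allocation: 192.168.36.0/24 (128 hosts, 254 usable); 192.168.37.0/25 (87 hosts, 126 usable)


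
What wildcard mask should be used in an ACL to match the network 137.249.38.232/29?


Subnet mask: 255.255.255.248
Wildcard = 255.255.255.255 - subnet mask
255 - 255 = 0
255 - 255 = 0
255 - 255 = 0
255 - 248 = 7
Wildcard: 0.0.0.7


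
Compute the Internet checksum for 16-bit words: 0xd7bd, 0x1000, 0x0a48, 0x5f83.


Sum all words (with carry folding):
+ 0xd7bd = 0xd7bd
+ 0x1000 = 0xe7bd
+ 0x0a48 = 0xf205
+ 0x5f83 = 0x5189
One's complement: ~0x5189
Checksum = 0xae76


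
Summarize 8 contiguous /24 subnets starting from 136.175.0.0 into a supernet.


Original prefix: /24
Number of subnets: 8 = 2^3
New prefix = 24 - 3 = 21
Supernet: 136.175.0.0/21


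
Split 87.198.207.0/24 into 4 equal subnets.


New prefix = 24 + 2 = 26
Each subnet has 64 addresses
  87.198.207.0/26
  87.198.207.64/26
  87.198.207.128/26
  87.198.207.192/26
Subnets: 87.198.207.0/26, 87.198.207.64/26, 87.198.207.128/26, 87.198.207.192/26


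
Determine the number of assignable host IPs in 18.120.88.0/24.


Host bits = 32 - 24 = 8
Total addresses = 2^8 = 256
Usable = total - 2 (network and broadcast)
Usable hosts: 254


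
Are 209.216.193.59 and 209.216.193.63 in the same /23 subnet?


Mask: 255.255.254.0
209.216.193.59 AND mask = 209.216.192.0
209.216.193.63 AND mask = 209.216.192.0
Yes, same subnet (209.216.192.0)


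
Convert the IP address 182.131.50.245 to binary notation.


182 = 10110110
131 = 10000011
50 = 00110010
245 = 11110101
Binary: 10110110.10000011.00110010.11110101


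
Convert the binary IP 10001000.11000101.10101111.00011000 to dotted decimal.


10001000 = 136
11000101 = 197
10101111 = 175
00011000 = 24
IP: 136.197.175.24


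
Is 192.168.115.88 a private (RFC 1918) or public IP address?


RFC 1918 private ranges:
  10.0.0.0/8 (10.0.0.0 - 10.255.255.255)
  172.16.0.0/12 (172.16.0.0 - 172.31.255.255)
  192.168.0.0/16 (192.168.0.0 - 192.168.255.255)
Private (in 192.168.0.0/16)


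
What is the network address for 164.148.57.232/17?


IP:   10100100.10010100.00111001.11101000
Mask: 11111111.11111111.10000000.00000000
AND operation:
Net:  10100100.10010100.00000000.00000000
Network: 164.148.0.0/17


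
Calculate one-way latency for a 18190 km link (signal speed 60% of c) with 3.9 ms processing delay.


Speed = 0.6 * 3e5 km/s = 180000 km/s
Propagation delay = 18190 / 180000 = 0.1011 s = 101.0556 ms
Processing delay = 3.9 ms
Total one-way latency = 104.9556 ms


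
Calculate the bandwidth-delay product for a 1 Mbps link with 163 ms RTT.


BDP = bandwidth * RTT
= 1 Mbps * 163 ms
= 1 * 1e6 * 163 / 1000 bits
= 163000 bits
= 20375 bytes
= 19.8975 KB
BDP = 163000 bits (20375 bytes)


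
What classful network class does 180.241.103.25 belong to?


First octet: 180
Binary: 10110100
10xxxxxx -> Class B (128-191)
Class B, default mask 255.255.0.0 (/16)


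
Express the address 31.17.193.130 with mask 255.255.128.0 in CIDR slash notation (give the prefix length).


Binary: 11111111.11111111.10000000.00000000
Count leading 1s
Prefix: /17


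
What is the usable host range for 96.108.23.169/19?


Network: 96.108.0.0
Broadcast: 96.108.31.255
First usable = network + 1
Last usable = broadcast - 1
Range: 96.108.0.1 to 96.108.31.254


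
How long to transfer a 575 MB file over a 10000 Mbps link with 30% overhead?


Effective throughput = 10000 * (1 - 30/100) = 7000 Mbps
File size in Mb = 575 * 8 = 4600 Mb
Time = 4600 / 7000
Time = 0.6571 seconds


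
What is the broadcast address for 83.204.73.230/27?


Network: 83.204.73.224/27
Host bits = 5
Set all host bits to 1:
Broadcast: 83.204.73.255


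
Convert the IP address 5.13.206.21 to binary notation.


5 = 00000101
13 = 00001101
206 = 11001110
21 = 00010101
Binary: 00000101.00001101.11001110.00010101


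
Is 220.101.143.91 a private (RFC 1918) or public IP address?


RFC 1918 private ranges:
  10.0.0.0/8 (10.0.0.0 - 10.255.255.255)
  172.16.0.0/12 (172.16.0.0 - 172.31.255.255)
  192.168.0.0/16 (192.168.0.0 - 192.168.255.255)
Public (not in any RFC 1918 range)


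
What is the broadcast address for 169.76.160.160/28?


Network: 169.76.160.160/28
Host bits = 4
Set all host bits to 1:
Broadcast: 169.76.160.175


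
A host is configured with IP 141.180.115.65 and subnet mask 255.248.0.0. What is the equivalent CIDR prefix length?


Binary: 11111111.11111000.00000000.00000000
Count leading 1s
Prefix: /13


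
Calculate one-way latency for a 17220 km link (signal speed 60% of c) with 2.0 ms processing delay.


Speed = 0.6 * 3e5 km/s = 180000 km/s
Propagation delay = 17220 / 180000 = 0.0957 s = 95.6667 ms
Processing delay = 2.0 ms
Total one-way latency = 97.6667 ms


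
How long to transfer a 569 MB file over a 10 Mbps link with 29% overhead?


Effective throughput = 10 * (1 - 29/100) = 7.1 Mbps
File size in Mb = 569 * 8 = 4552 Mb
Time = 4552 / 7.1
Time = 641.1268 seconds


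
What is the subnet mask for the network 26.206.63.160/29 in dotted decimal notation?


/29 means 29 network bits, 3 host bits
Binary: 11111111111111111111111111111000
Mask: 255.255.255.248


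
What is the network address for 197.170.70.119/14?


IP:   11000101.10101010.01000110.01110111
Mask: 11111111.11111100.00000000.00000000
AND operation:
Net:  11000101.10101000.00000000.00000000
Network: 197.168.0.0/14


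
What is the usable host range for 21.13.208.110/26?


Network: 21.13.208.64
Broadcast: 21.13.208.127
First usable = network + 1
Last usable = broadcast - 1
Range: 21.13.208.65 to 21.13.208.126


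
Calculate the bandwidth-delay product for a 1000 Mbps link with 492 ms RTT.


BDP = bandwidth * RTT
= 1000 Mbps * 492 ms
= 1000 * 1e6 * 492 / 1000 bits
= 492000000 bits
= 61500000 bytes
= 60058.5938 KB
BDP = 492000000 bits (61500000 bytes)


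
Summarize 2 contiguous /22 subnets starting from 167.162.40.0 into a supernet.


Original prefix: /22
Number of subnets: 2 = 2^1
New prefix = 22 - 1 = 21
Supernet: 167.162.40.0/21


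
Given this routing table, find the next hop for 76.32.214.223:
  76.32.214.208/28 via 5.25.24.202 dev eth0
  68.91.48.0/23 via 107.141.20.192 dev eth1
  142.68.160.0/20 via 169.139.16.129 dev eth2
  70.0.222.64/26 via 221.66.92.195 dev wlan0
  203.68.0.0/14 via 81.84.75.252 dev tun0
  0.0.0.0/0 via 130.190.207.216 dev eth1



Longest prefix match for 76.32.214.223:
  /28 76.32.214.208: MATCH
  /23 68.91.48.0: no
  /20 142.68.160.0: no
  /26 70.0.222.64: no
  /14 203.68.0.0: no
  /0 0.0.0.0: MATCH
Selected: next-hop 5.25.24.202 via eth0 (matched /28)


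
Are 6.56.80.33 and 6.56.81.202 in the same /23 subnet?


Mask: 255.255.254.0
6.56.80.33 AND mask = 6.56.80.0
6.56.81.202 AND mask = 6.56.80.0
Yes, same subnet (6.56.80.0)


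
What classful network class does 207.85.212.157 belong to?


First octet: 207
Binary: 11001111
110xxxxx -> Class C (192-223)
Class C, default mask 255.255.255.0 (/24)


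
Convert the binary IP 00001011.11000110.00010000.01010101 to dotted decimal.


00001011 = 11
11000110 = 198
00010000 = 16
01010101 = 85
IP: 11.198.16.85


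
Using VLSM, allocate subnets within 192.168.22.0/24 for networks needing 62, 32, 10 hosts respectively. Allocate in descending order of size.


62 hosts -> /26 (62 usable): 192.168.22.0/26
32 hosts -> /26 (62 usable): 192.168.22.64/26
10 hosts -> /28 (14 usable): 192.168.22.128/28
Allocation: 192.168.22.0/26 (62 hosts, 62 usable); 192.168.22.64/26 (32 hosts, 62 usable); 192.168.22.128/28 (10 hosts, 14 usable)


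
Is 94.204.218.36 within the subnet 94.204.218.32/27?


Subnet network: 94.204.218.32
Test IP AND mask: 94.204.218.32
Yes, 94.204.218.36 is in 94.204.218.32/27


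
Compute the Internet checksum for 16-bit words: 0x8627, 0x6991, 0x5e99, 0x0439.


Sum all words (with carry folding):
+ 0x8627 = 0x8627
+ 0x6991 = 0xefb8
+ 0x5e99 = 0x4e52
+ 0x0439 = 0x528b
One's complement: ~0x528b
Checksum = 0xad74


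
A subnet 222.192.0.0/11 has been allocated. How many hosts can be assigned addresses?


Host bits = 32 - 11 = 21
Total addresses = 2^21 = 2097152
Usable = total - 2 (network and broadcast)
Usable hosts: 2097150


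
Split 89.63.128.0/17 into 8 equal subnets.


New prefix = 17 + 3 = 20
Each subnet has 4096 addresses
  89.63.128.0/20
  89.63.144.0/20
  89.63.160.0/20
  89.63.176.0/20
  89.63.192.0/20
  89.63.208.0/20
  89.63.224.0/20
  89.63.240.0/20
Subnets: 89.63.128.0/20, 89.63.144.0/20, 89.63.160.0/20, 89.63.176.0/20, 89.63.192.0/20, 89.63.208.0/20, 89.63.224.0/20, 89.63.240.0/20


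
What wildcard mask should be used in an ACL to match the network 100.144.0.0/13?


Subnet mask: 255.248.0.0
Wildcard = 255.255.255.255 - subnet mask
255 - 255 = 0
255 - 248 = 7
255 - 0 = 255
255 - 0 = 255
Wildcard: 0.7.255.255


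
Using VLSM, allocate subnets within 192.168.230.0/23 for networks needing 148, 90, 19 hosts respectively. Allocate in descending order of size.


148 hosts -> /24 (254 usable): 192.168.230.0/24
90 hosts -> /25 (126 usable): 192.168.231.0/25
19 hosts -> /27 (30 usable): 192.168.231.128/27
Allocation: 192.168.230.0/24 (148 hosts, 254 usable); 192.168.231.0/25 (90 hosts, 126 usable); 192.168.231.128/27 (19 hosts, 30 usable)


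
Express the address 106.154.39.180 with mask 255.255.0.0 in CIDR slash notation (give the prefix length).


Binary: 11111111.11111111.00000000.00000000
Count leading 1s
Prefix: /16


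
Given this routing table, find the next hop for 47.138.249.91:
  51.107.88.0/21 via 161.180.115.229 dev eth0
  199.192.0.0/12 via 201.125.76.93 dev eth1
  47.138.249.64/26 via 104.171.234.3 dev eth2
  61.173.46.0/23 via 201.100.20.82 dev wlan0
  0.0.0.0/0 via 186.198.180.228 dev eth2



Longest prefix match for 47.138.249.91:
  /21 51.107.88.0: no
  /12 199.192.0.0: no
  /26 47.138.249.64: MATCH
  /23 61.173.46.0: no
  /0 0.0.0.0: MATCH
Selected: next-hop 104.171.234.3 via eth2 (matched /26)


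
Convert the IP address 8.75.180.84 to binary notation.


8 = 00001000
75 = 01001011
180 = 10110100
84 = 01010100
Binary: 00001000.01001011.10110100.01010100


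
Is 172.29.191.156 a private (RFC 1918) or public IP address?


RFC 1918 private ranges:
  10.0.0.0/8 (10.0.0.0 - 10.255.255.255)
  172.16.0.0/12 (172.16.0.0 - 172.31.255.255)
  192.168.0.0/16 (192.168.0.0 - 192.168.255.255)
Private (in 172.16.0.0/12)


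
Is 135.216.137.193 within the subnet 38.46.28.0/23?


Subnet network: 38.46.28.0
Test IP AND mask: 135.216.136.0
No, 135.216.137.193 is not in 38.46.28.0/23


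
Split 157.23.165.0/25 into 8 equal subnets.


New prefix = 25 + 3 = 28
Each subnet has 16 addresses
  157.23.165.0/28
  157.23.165.16/28
  157.23.165.32/28
  157.23.165.48/28
  157.23.165.64/28
  157.23.165.80/28
  157.23.165.96/28
  157.23.165.112/28
Subnets: 157.23.165.0/28, 157.23.165.16/28, 157.23.165.32/28, 157.23.165.48/28, 157.23.165.64/28, 157.23.165.80/28, 157.23.165.96/28, 157.23.165.112/28


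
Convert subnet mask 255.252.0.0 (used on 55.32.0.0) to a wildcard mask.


Subnet mask: 255.252.0.0
Wildcard = 255.255.255.255 - subnet mask
255 - 255 = 0
255 - 252 = 3
255 - 0 = 255
255 - 0 = 255
Wildcard: 0.3.255.255


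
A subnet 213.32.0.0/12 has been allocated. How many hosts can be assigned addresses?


Host bits = 32 - 12 = 20
Total addresses = 2^20 = 1048576
Usable = total - 2 (network and broadcast)
Usable hosts: 1048574


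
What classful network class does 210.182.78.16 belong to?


First octet: 210
Binary: 11010010
110xxxxx -> Class C (192-223)
Class C, default mask 255.255.255.0 (/24)


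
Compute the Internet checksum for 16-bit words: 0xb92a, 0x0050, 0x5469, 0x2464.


Sum all words (with carry folding):
+ 0xb92a = 0xb92a
+ 0x0050 = 0xb97a
+ 0x5469 = 0x0de4
+ 0x2464 = 0x3248
One's complement: ~0x3248
Checksum = 0xcdb7


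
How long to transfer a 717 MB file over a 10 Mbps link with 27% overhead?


Effective throughput = 10 * (1 - 27/100) = 7.3 Mbps
File size in Mb = 717 * 8 = 5736 Mb
Time = 5736 / 7.3
Time = 785.7534 seconds


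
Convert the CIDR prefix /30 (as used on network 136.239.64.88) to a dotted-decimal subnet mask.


/30 means 30 network bits, 2 host bits
Binary: 11111111111111111111111111111100
Mask: 255.255.255.252


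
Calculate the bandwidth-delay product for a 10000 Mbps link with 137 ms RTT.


BDP = bandwidth * RTT
= 10000 Mbps * 137 ms
= 10000 * 1e6 * 137 / 1000 bits
= 1370000000 bits
= 171250000 bytes
= 167236.3281 KB
BDP = 1370000000 bits (171250000 bytes)


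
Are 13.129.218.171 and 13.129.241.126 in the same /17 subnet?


Mask: 255.255.128.0
13.129.218.171 AND mask = 13.129.128.0
13.129.241.126 AND mask = 13.129.128.0
Yes, same subnet (13.129.128.0)


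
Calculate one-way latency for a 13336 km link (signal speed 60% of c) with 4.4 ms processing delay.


Speed = 0.6 * 3e5 km/s = 180000 km/s
Propagation delay = 13336 / 180000 = 0.0741 s = 74.0889 ms
Processing delay = 4.4 ms
Total one-way latency = 78.4889 ms


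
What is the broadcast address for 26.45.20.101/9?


Network: 26.0.0.0/9
Host bits = 23
Set all host bits to 1:
Broadcast: 26.127.255.255


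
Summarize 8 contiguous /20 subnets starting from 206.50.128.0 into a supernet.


Original prefix: /20
Number of subnets: 8 = 2^3
New prefix = 20 - 3 = 17
Supernet: 206.50.128.0/17


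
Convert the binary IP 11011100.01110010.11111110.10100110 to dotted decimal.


11011100 = 220
01110010 = 114
11111110 = 254
10100110 = 166
IP: 220.114.254.166


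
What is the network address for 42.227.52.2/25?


IP:   00101010.11100011.00110100.00000010
Mask: 11111111.11111111.11111111.10000000
AND operation:
Net:  00101010.11100011.00110100.00000000
Network: 42.227.52.0/25


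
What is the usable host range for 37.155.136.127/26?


Network: 37.155.136.64
Broadcast: 37.155.136.127
First usable = network + 1
Last usable = broadcast - 1
Range: 37.155.136.65 to 37.155.136.126


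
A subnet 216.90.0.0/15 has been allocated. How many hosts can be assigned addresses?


Host bits = 32 - 15 = 17
Total addresses = 2^17 = 131072
Usable = total - 2 (network and broadcast)
Usable hosts: 131070


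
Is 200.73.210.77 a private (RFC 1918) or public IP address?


RFC 1918 private ranges:
  10.0.0.0/8 (10.0.0.0 - 10.255.255.255)
  172.16.0.0/12 (172.16.0.0 - 172.31.255.255)
  192.168.0.0/16 (192.168.0.0 - 192.168.255.255)
Public (not in any RFC 1918 range)


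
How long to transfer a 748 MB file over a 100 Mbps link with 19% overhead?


Effective throughput = 100 * (1 - 19/100) = 81 Mbps
File size in Mb = 748 * 8 = 5984 Mb
Time = 5984 / 81
Time = 73.8765 seconds


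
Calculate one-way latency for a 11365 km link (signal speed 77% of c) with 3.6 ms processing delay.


Speed = 0.77 * 3e5 km/s = 231000 km/s
Propagation delay = 11365 / 231000 = 0.0492 s = 49.1991 ms
Processing delay = 3.6 ms
Total one-way latency = 52.7991 ms


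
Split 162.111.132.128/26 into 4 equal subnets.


New prefix = 26 + 2 = 28
Each subnet has 16 addresses
  162.111.132.128/28
  162.111.132.144/28
  162.111.132.160/28
  162.111.132.176/28
Subnets: 162.111.132.128/28, 162.111.132.144/28, 162.111.132.160/28, 162.111.132.176/28


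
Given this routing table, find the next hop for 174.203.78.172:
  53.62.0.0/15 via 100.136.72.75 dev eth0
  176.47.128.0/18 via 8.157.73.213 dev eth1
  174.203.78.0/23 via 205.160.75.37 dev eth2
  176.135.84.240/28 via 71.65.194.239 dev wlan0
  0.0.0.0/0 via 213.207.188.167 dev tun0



Longest prefix match for 174.203.78.172:
  /15 53.62.0.0: no
  /18 176.47.128.0: no
  /23 174.203.78.0: MATCH
  /28 176.135.84.240: no
  /0 0.0.0.0: MATCH
Selected: next-hop 205.160.75.37 via eth2 (matched /23)


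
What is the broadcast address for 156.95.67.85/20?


Network: 156.95.64.0/20
Host bits = 12
Set all host bits to 1:
Broadcast: 156.95.79.255


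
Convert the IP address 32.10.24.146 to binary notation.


32 = 00100000
10 = 00001010
24 = 00011000
146 = 10010010
Binary: 00100000.00001010.00011000.10010010


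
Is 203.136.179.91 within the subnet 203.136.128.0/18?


Subnet network: 203.136.128.0
Test IP AND mask: 203.136.128.0
Yes, 203.136.179.91 is in 203.136.128.0/18


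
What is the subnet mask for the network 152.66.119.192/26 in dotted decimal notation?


/26 means 26 network bits, 6 host bits
Binary: 11111111111111111111111111000000
Mask: 255.255.255.192


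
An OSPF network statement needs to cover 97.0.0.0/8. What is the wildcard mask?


Subnet mask: 255.0.0.0
Wildcard = 255.255.255.255 - subnet mask
255 - 255 = 0
255 - 0 = 255
255 - 0 = 255
255 - 0 = 255
Wildcard: 0.255.255.255


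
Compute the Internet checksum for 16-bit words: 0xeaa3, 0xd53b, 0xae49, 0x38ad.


Sum all words (with carry folding):
+ 0xeaa3 = 0xeaa3
+ 0xd53b = 0xbfdf
+ 0xae49 = 0x6e29
+ 0x38ad = 0xa6d6
One's complement: ~0xa6d6
Checksum = 0x5929


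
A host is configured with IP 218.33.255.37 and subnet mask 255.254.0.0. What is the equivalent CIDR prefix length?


Binary: 11111111.11111110.00000000.00000000
Count leading 1s
Prefix: /15


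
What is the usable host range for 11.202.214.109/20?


Network: 11.202.208.0
Broadcast: 11.202.223.255
First usable = network + 1
Last usable = broadcast - 1
Range: 11.202.208.1 to 11.202.223.254


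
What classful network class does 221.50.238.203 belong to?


First octet: 221
Binary: 11011101
110xxxxx -> Class C (192-223)
Class C, default mask 255.255.255.0 (/24)


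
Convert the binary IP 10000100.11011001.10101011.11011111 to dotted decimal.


10000100 = 132
11011001 = 217
10101011 = 171
11011111 = 223
IP: 132.217.171.223


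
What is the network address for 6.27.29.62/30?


IP:   00000110.00011011.00011101.00111110
Mask: 11111111.11111111.11111111.11111100
AND operation:
Net:  00000110.00011011.00011101.00111100
Network: 6.27.29.60/30


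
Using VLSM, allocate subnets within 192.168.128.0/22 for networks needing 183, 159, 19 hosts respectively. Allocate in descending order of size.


183 hosts -> /24 (254 usable): 192.168.128.0/24
159 hosts -> /24 (254 usable): 192.168.129.0/24
19 hosts -> /27 (30 usable): 192.168.130.0/27
Allocation: 192.168.128.0/24 (183 hosts, 254 usable); 192.168.129.0/24 (159 hosts, 254 usable); 192.168.130.0/27 (19 hosts, 30 usable)


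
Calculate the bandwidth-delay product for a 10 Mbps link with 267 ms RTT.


BDP = bandwidth * RTT
= 10 Mbps * 267 ms
= 10 * 1e6 * 267 / 1000 bits
= 2670000 bits
= 333750 bytes
= 325.9277 KB
BDP = 2670000 bits (333750 bytes)


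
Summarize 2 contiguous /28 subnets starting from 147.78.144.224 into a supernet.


Original prefix: /28
Number of subnets: 2 = 2^1
New prefix = 28 - 1 = 27
Supernet: 147.78.144.224/27


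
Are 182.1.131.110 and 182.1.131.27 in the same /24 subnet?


Mask: 255.255.255.0
182.1.131.110 AND mask = 182.1.131.0
182.1.131.27 AND mask = 182.1.131.0
Yes, same subnet (182.1.131.0)


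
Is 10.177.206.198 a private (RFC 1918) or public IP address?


RFC 1918 private ranges:
  10.0.0.0/8 (10.0.0.0 - 10.255.255.255)
  172.16.0.0/12 (172.16.0.0 - 172.31.255.255)
  192.168.0.0/16 (192.168.0.0 - 192.168.255.255)
Private (in 10.0.0.0/8)


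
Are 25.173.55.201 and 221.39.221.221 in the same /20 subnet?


Mask: 255.255.240.0
25.173.55.201 AND mask = 25.173.48.0
221.39.221.221 AND mask = 221.39.208.0
No, different subnets (25.173.48.0 vs 221.39.208.0)


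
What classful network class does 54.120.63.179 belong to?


First octet: 54
Binary: 00110110
0xxxxxxx -> Class A (1-126)
Class A, default mask 255.0.0.0 (/8)


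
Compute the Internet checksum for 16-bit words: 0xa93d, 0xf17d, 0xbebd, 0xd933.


Sum all words (with carry folding):
+ 0xa93d = 0xa93d
+ 0xf17d = 0x9abb
+ 0xbebd = 0x5979
+ 0xd933 = 0x32ad
One's complement: ~0x32ad
Checksum = 0xcd52


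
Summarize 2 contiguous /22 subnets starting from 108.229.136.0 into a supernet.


Original prefix: /22
Number of subnets: 2 = 2^1
New prefix = 22 - 1 = 21
Supernet: 108.229.136.0/21


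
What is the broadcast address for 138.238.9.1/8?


Network: 138.0.0.0/8
Host bits = 24
Set all host bits to 1:
Broadcast: 138.255.255.255


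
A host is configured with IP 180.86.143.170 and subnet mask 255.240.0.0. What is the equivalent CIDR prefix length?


Binary: 11111111.11110000.00000000.00000000
Count leading 1s
Prefix: /12


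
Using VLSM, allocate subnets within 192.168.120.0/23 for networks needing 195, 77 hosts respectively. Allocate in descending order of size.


195 hosts -> /24 (254 usable): 192.168.120.0/24
77 hosts -> /25 (126 usable): 192.168.121.0/25
Allocation: 192.168.120.0/24 (195 hosts, 254 usable); 192.168.121.0/25 (77 hosts, 126 usable)


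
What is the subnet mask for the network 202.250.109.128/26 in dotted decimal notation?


/26 means 26 network bits, 6 host bits
Binary: 11111111111111111111111111000000
Mask: 255.255.255.192


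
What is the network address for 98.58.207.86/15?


IP:   01100010.00111010.11001111.01010110
Mask: 11111111.11111110.00000000.00000000
AND operation:
Net:  01100010.00111010.00000000.00000000
Network: 98.58.0.0/15


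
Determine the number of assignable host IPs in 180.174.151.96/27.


Host bits = 32 - 27 = 5
Total addresses = 2^5 = 32
Usable = total - 2 (network and broadcast)
Usable hosts: 30


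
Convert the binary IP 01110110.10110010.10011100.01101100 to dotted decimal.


01110110 = 118
10110010 = 178
10011100 = 156
01101100 = 108
IP: 118.178.156.108


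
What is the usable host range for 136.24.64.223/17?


Network: 136.24.0.0
Broadcast: 136.24.127.255
First usable = network + 1
Last usable = broadcast - 1
Range: 136.24.0.1 to 136.24.127.254


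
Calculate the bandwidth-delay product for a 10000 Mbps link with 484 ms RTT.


BDP = bandwidth * RTT
= 10000 Mbps * 484 ms
= 10000 * 1e6 * 484 / 1000 bits
= 4840000000 bits
= 605000000 bytes
= 590820.3125 KB
BDP = 4840000000 bits (605000000 bytes)


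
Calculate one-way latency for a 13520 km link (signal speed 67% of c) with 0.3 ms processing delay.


Speed = 0.67 * 3e5 km/s = 201000 km/s
Propagation delay = 13520 / 201000 = 0.0673 s = 67.2637 ms
Processing delay = 0.3 ms
Total one-way latency = 67.5637 ms
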